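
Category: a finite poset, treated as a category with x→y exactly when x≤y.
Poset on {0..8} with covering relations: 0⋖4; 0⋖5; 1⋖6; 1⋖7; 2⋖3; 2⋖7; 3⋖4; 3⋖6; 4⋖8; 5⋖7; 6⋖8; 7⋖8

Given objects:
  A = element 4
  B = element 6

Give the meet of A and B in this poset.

Lower bounds of A=4 and B=6: {2,3}
  2 <= 3
  3 <= 3
glb = 3

Answer: A∧B = 3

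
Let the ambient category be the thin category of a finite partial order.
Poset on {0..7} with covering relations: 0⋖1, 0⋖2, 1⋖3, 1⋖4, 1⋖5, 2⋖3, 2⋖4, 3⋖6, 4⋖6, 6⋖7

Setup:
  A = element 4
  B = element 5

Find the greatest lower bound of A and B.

Answer: A∧B = 1

Derivation:
{x : x<=A ∧ x<=B} = {0,1}  (A=4, B=5)
  0 <= 1
  1 <= 1
glb = 1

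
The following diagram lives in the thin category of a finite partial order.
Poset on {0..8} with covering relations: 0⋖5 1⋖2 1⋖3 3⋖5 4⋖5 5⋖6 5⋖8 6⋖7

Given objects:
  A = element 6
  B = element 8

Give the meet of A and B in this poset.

Answer: A∧B = 5

Derivation:
Lower bounds of A=6 and B=8: {0,1,3,4,5}
  0 ≤ 5
  1 ≤ 5
  3 ≤ 5
  4 ≤ 5
  5 ≤ 5
glb = 5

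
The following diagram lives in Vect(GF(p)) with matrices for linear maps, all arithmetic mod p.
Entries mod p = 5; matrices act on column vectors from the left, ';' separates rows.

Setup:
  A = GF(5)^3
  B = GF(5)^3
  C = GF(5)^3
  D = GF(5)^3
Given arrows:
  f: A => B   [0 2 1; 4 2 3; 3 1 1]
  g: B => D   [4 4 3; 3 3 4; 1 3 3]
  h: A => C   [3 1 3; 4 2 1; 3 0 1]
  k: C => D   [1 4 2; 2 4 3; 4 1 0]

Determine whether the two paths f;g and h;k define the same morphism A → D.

1) trace f;g:
  e0=[1,0,0] f=>[0,4,3] g=>[0,4,1]
  e1=[0,1,0] f=>[2,2,1] g=>[4,1,1]
  e2=[0,0,1] f=>[1,3,1] g=>[4,1,3]
  ⟦path⟧₁ = [0 4 4; 4 1 1; 1 1 3]
2) trace h;k:
  e0=[1,0,0] h=>[3,4,3] k=>[0,1,1]
  e1=[0,1,0] h=>[1,2,0] k=>[4,0,1]
  e2=[0,0,1] h=>[3,1,1] k=>[4,3,3]
  ⟦path⟧₂ = [0 4 4; 1 0 3; 1 1 3]
Equal? distinct morphisms ✗

Answer: DOES NOT COMMUTE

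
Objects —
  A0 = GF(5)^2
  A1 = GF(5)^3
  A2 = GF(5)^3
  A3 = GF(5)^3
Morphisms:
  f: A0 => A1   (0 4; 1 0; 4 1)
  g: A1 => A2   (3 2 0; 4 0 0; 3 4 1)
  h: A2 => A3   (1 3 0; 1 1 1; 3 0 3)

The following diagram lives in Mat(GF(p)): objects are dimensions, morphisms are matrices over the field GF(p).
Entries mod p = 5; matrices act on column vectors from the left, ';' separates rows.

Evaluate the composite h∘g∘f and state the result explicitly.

  e0=⟨1,0⟩ f=>⟨0,1,4⟩ g=>⟨2,0,3⟩ h=>⟨2,0,0⟩
  e1=⟨0,1⟩ f=>⟨4,0,1⟩ g=>⟨2,1,3⟩ h=>⟨0,1,0⟩
composite: (2 0; 0 1; 0 0)

Answer: (2 0; 0 1; 0 0)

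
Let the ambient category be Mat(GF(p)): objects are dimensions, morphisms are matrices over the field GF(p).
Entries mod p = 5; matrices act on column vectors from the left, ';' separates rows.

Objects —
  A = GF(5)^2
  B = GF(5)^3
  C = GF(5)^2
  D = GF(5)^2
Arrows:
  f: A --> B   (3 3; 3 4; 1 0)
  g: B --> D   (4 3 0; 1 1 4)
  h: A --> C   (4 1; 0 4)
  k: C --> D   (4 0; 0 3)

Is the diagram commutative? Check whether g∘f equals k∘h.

Answer: COMMUTES

Derivation:
Along f;g (path 1):
  e0=⟨1,0⟩ f-->⟨3,3,1⟩ g-->⟨1,0⟩
  e1=⟨0,1⟩ f-->⟨3,4,0⟩ g-->⟨4,2⟩
  result₁ = (1 4; 0 2)
Along h;k (path 2):
  e0=⟨1,0⟩ h-->⟨4,0⟩ k-->⟨1,0⟩
  e1=⟨0,1⟩ h-->⟨1,4⟩ k-->⟨4,2⟩
  result₂ = (1 4; 0 2)
Equal? same morphism ✓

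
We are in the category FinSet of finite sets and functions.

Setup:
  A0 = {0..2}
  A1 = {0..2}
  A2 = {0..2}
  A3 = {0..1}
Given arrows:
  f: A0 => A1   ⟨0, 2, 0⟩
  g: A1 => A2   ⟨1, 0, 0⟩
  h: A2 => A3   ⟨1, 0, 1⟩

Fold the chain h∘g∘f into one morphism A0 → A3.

  0 f=>0 g=>1 h=>0
  1 f=>2 g=>0 h=>1
  2 f=>0 g=>1 h=>0
⟦path⟧: ⟨0, 1, 0⟩

Answer: ⟨0, 1, 0⟩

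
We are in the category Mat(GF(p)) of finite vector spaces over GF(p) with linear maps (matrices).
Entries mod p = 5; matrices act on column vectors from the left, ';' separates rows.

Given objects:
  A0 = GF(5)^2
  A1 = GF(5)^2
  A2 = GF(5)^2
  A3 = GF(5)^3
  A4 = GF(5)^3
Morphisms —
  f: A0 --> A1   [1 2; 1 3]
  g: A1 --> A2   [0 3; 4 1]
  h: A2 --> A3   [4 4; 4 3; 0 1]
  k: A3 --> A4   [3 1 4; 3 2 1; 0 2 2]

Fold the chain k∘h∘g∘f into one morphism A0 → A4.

  e0=[1,0] f-->[1,1] g-->[3,0] h-->[2,2,0] k-->[3,0,4]
  e1=[0,1] f-->[2,3] g-->[4,1] h-->[0,4,1] k-->[3,4,0]
result: [3 3; 0 4; 4 0]

Answer: [3 3; 0 4; 4 0]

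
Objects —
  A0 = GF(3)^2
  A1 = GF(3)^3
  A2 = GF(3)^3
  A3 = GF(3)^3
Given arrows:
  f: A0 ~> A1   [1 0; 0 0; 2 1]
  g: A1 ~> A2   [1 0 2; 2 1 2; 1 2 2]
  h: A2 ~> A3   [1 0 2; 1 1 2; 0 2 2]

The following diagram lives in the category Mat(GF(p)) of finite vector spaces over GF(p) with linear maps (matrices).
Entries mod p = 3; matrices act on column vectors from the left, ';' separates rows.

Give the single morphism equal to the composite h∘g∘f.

  e0=[1,0] f~>[1,0,2] g~>[2,0,2] h~>[0,0,1]
  e1=[0,1] f~>[0,0,1] g~>[2,2,2] h~>[0,2,2]
result: [0 0; 0 2; 1 2]

Answer: [0 0; 0 2; 1 2]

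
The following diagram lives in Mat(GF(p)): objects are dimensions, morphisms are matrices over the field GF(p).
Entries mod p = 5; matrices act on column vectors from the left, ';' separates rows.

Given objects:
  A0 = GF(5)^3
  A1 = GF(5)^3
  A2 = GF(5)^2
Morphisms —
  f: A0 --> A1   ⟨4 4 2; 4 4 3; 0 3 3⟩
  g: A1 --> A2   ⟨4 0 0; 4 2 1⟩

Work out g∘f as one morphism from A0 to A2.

Answer: ⟨1 1 3; 4 2 2⟩

Trace:
  e0=[1,0,0] f-->[4,4,0] g-->[1,4]
  e1=[0,1,0] f-->[4,4,3] g-->[1,2]
  e2=[0,0,1] f-->[2,3,3] g-->[3,2]
⟦path⟧: ⟨1 1 3; 4 2 2⟩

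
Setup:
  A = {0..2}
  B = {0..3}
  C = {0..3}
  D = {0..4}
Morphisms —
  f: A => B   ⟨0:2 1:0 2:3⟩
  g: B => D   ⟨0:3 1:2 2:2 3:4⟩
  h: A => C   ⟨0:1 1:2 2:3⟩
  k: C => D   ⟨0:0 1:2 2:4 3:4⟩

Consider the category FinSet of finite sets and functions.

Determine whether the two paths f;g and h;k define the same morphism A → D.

Answer: DOES NOT COMMUTE

Trace:
Along f;g (path 1):
  0 f=>2 g=>2
  1 f=>0 g=>3
  2 f=>3 g=>4
  composite₁ = ⟨0:2 1:3 2:4⟩
Along h;k (path 2):
  0 h=>1 k=>2
  1 h=>2 k=>4
  2 h=>3 k=>4
  composite₂ = ⟨0:2 1:4 2:4⟩
Equal? distinct morphisms ✗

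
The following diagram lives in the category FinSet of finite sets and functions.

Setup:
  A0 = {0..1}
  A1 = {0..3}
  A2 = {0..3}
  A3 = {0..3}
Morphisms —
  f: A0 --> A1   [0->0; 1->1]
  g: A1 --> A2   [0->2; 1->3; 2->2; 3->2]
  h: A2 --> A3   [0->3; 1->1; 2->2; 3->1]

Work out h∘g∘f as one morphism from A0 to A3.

  0 f-->0 g-->2 h-->2
  1 f-->1 g-->3 h-->1
result: [0->2; 1->1]

Answer: [0->2; 1->1]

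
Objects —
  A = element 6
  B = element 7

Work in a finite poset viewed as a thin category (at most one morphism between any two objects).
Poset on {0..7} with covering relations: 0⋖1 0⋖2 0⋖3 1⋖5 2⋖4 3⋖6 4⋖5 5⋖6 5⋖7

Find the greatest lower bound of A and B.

Answer: A∧B = 5

Trace:
{x : x<=A ∧ x<=B} = {0,1,2,4,5}  (A=6, B=7)
  0 <= 5
  1 <= 5
  2 <= 5
  4 <= 5
  5 <= 5
glb = 5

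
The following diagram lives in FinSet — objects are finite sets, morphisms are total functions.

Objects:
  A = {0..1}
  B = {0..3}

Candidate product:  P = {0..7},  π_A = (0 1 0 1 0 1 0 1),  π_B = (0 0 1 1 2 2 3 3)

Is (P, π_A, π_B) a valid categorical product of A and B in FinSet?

Answer: VALID PRODUCT

Trace:
|A|·|B| = 2·4 = 8;  |P| = 8
Check the pairing map k ↦ (π_A(k), π_B(k)):
  0 ↦ (0,0)
  1 ↦ (1,0)
  2 ↦ (0,1)
  3 ↦ (1,1)
  4 ↦ (0,2)
  5 ↦ (1,2)
  6 ↦ (0,3)
  7 ↦ (1,3)
distinct pairs in image: 8 / 8 needed
  → bijection onto A×B; projections well-typed.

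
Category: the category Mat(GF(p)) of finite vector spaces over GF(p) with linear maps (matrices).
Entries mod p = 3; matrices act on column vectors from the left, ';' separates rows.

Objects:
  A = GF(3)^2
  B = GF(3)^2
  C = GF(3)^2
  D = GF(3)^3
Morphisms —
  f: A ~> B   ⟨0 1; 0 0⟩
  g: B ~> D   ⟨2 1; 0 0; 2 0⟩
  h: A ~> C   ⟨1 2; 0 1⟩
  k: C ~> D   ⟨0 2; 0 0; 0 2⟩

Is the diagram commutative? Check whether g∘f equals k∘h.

1) trace f;g:
  e0=(1,0) f~>(0,0) g~>(0,0,0)
  e1=(0,1) f~>(1,0) g~>(2,0,2)
  result₁ = ⟨0 2; 0 0; 0 2⟩
2) trace h;k:
  e0=(1,0) h~>(1,0) k~>(0,0,0)
  e1=(0,1) h~>(2,1) k~>(2,0,2)
  result₂ = ⟨0 2; 0 0; 0 2⟩
Equal? equal; square commutes

Answer: COMMUTES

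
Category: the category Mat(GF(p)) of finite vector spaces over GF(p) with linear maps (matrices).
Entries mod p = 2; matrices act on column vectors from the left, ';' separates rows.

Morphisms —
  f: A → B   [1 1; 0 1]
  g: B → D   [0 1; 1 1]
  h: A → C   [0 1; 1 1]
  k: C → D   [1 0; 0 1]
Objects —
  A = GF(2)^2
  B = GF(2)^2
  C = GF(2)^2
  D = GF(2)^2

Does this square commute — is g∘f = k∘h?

Answer: DOES NOT COMMUTE

Derivation:
Along f;g (path 1):
  e0=(1,0) f→(1,0) g→(0,1)
  e1=(0,1) f→(1,1) g→(1,0)
  composite₁ = [0 1; 1 0]
Along h;k (path 2):
  e0=(1,0) h→(0,1) k→(0,1)
  e1=(0,1) h→(1,1) k→(1,1)
  composite₂ = [0 1; 1 1]
Equal? differ; not commutative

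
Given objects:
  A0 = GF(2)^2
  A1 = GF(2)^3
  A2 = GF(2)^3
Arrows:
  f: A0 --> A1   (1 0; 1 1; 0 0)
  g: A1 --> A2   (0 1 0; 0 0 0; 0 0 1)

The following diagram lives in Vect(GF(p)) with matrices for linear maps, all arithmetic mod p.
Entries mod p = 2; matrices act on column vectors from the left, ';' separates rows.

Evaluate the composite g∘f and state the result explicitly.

Answer: (1 1; 0 0; 0 0)

Derivation:
  e0=[1,0] f-->[1,1,0] g-->[1,0,0]
  e1=[0,1] f-->[0,1,0] g-->[1,0,0]
composite: (1 1; 0 0; 0 0)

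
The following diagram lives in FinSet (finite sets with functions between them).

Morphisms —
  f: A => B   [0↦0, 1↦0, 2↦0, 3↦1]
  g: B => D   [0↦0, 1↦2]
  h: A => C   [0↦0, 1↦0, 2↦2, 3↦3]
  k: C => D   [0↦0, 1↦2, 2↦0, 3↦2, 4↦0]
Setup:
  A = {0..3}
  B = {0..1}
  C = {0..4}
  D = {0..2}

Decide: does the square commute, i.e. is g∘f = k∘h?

Along f;g (path 1):
  0 f=>0 g=>0
  1 f=>0 g=>0
  2 f=>0 g=>0
  3 f=>1 g=>2
  result₁ = [0↦0, 1↦0, 2↦0, 3↦2]
Along h;k (path 2):
  0 h=>0 k=>0
  1 h=>0 k=>0
  2 h=>2 k=>0
  3 h=>3 k=>2
  result₂ = [0↦0, 1↦0, 2↦0, 3↦2]
Equal? YES — commutes

Answer: COMMUTES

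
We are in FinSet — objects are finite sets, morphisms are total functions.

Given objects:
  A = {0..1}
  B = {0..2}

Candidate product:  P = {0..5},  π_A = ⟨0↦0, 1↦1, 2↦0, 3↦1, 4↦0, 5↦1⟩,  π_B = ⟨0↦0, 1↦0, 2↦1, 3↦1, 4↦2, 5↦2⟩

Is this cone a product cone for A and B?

|A|·|B| = 2·3 = 6;  |P| = 6
Check the pairing map k ↦ (π_A(k), π_B(k)):
  0 ↦ (0,0)
  1 ↦ (1,0)
  2 ↦ (0,1)
  3 ↦ (1,1)
  4 ↦ (0,2)
  5 ↦ (1,2)
distinct pairs in image: 6 / 6 needed
  → bijection onto A×B; projections well-typed.

Answer: VALID PRODUCT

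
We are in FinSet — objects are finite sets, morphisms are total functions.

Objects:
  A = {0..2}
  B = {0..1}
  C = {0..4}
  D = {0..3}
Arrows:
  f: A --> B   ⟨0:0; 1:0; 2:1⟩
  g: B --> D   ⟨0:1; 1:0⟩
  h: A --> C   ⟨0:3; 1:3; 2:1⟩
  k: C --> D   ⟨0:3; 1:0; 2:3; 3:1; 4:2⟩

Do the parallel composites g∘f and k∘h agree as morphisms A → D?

Answer: COMMUTES

Derivation:
1) trace f;g:
  0 f-->0 g-->1
  1 f-->0 g-->1
  2 f-->1 g-->0
  composite₁ = ⟨0:1; 1:1; 2:0⟩
2) trace h;k:
  0 h-->3 k-->1
  1 h-->3 k-->1
  2 h-->1 k-->0
  composite₂ = ⟨0:1; 1:1; 2:0⟩
Equal? YES — commutes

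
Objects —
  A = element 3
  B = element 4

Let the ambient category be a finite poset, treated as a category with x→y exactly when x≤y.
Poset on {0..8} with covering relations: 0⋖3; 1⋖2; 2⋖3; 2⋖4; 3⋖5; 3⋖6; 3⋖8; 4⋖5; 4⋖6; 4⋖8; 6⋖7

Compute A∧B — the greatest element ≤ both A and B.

Answer: A∧B = 2

Trace:
{x : x<=A ∧ x<=B} = {1,2}  (A=3, B=4)
  1 <= 2
  2 <= 2
glb = 2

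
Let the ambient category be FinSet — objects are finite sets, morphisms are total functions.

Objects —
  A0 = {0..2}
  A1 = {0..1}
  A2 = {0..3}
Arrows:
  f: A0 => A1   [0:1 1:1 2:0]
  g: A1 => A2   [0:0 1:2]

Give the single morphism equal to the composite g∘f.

Answer: [0:2 1:2 2:0]

Derivation:
  0 f=>1 g=>2
  1 f=>1 g=>2
  2 f=>0 g=>0
result: [0:2 1:2 2:0]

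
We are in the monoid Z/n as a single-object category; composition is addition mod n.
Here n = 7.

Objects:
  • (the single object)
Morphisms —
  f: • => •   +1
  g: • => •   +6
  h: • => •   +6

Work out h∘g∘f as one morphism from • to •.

  0 +1≡1 +6≡0 +6≡6  (mod 7)
composite: +6

Answer: +6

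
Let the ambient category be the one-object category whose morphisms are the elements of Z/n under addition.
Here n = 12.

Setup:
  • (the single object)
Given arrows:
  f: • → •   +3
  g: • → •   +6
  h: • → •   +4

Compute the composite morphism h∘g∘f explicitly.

  0 +3≡3 +6≡9 +4≡1  (mod 12)
result: +1

Answer: +1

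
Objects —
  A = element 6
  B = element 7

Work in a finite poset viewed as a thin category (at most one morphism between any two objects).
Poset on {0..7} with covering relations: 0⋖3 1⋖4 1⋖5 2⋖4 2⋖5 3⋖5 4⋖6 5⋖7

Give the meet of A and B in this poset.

Common predecessors of 6,7: {1,2}
  maximal lower bounds 1 and 2 are incomparable: neither 1<=2 nor 2<=1
→ no greatest lower bound exists

Answer: NO MEET EXISTS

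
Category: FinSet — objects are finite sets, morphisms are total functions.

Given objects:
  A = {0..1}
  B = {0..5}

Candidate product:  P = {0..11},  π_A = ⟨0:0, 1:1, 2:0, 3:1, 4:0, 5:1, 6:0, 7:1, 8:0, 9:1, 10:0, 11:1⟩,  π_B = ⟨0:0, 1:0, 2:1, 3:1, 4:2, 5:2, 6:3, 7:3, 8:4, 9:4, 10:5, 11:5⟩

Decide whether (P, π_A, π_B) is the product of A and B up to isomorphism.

Answer: VALID PRODUCT

Derivation:
|A|·|B| = 2·6 = 12;  |P| = 12
Check the pairing map k ↦ (π_A(k), π_B(k)):
  0 : (0,0)
  1 : (1,0)
  2 : (0,1)
  3 : (1,1)
  4 : (0,2)
  5 : (1,2)
  6 : (0,3)
  7 : (1,3)
  8 : (0,4)
  9 : (1,4)
  10 : (0,5)
  11 : (1,5)
distinct pairs in image: 12 / 12 needed
  → bijection onto A×B; projections well-typed.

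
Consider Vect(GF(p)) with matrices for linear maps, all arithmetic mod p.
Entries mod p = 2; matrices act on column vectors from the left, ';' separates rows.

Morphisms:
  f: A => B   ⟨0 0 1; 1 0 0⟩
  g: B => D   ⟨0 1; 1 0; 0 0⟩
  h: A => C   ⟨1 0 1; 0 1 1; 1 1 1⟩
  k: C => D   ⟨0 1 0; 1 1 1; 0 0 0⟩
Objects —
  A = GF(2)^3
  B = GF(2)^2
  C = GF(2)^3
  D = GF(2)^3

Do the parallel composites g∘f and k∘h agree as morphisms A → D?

Answer: DOES NOT COMMUTE

Derivation:
Along f;g (path 1):
  e0=⟨1,0,0⟩ f=>⟨0,1⟩ g=>⟨1,0,0⟩
  e1=⟨0,1,0⟩ f=>⟨0,0⟩ g=>⟨0,0,0⟩
  e2=⟨0,0,1⟩ f=>⟨1,0⟩ g=>⟨0,1,0⟩
  result₁ = ⟨1 0 0; 0 0 1; 0 0 0⟩
Along h;k (path 2):
  e0=⟨1,0,0⟩ h=>⟨1,0,1⟩ k=>⟨0,0,0⟩
  e1=⟨0,1,0⟩ h=>⟨0,1,1⟩ k=>⟨1,0,0⟩
  e2=⟨0,0,1⟩ h=>⟨1,1,1⟩ k=>⟨1,1,0⟩
  result₂ = ⟨0 1 1; 0 0 1; 0 0 0⟩
Equal? distinct morphisms ✗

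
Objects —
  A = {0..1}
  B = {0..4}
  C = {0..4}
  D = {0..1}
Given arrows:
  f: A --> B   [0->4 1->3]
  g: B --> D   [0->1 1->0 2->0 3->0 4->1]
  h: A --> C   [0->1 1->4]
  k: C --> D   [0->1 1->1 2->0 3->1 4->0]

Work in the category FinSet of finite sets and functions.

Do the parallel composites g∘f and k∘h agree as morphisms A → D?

Along f;g (path 1):
  0 f-->4 g-->1
  1 f-->3 g-->0
  ⟦path⟧₁ = [0->1 1->0]
Along h;k (path 2):
  0 h-->1 k-->1
  1 h-->4 k-->0
  ⟦path⟧₂ = [0->1 1->0]
Equal? YES — commutes

Answer: COMMUTES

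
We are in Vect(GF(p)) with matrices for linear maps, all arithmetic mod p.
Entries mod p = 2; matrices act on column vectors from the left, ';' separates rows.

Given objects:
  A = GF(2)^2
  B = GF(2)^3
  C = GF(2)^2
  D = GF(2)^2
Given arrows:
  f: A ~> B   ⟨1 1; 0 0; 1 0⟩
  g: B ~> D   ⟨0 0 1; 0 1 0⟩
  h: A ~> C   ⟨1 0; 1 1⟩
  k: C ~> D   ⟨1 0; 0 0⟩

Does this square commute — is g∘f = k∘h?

Answer: COMMUTES

Derivation:
Along f;g (path 1):
  e0=(1,0) f~>(1,0,1) g~>(1,0)
  e1=(0,1) f~>(1,0,0) g~>(0,0)
  ⟦path⟧₁ = ⟨1 0; 0 0⟩
Along h;k (path 2):
  e0=(1,0) h~>(1,1) k~>(1,0)
  e1=(0,1) h~>(0,1) k~>(0,0)
  ⟦path⟧₂ = ⟨1 0; 0 0⟩
Equal? equal; square commutes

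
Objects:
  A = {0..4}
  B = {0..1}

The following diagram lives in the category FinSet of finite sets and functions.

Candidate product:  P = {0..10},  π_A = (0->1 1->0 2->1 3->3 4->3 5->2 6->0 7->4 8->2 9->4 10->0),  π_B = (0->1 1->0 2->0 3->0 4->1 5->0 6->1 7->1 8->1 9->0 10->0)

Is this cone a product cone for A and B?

|A|·|B| = 5·2 = 10;  |P| = 11
  → cardinalities differ; no bijection possible.

Answer: NOT A VALID PRODUCT — |P|=11 ≠ |A|·|B|=10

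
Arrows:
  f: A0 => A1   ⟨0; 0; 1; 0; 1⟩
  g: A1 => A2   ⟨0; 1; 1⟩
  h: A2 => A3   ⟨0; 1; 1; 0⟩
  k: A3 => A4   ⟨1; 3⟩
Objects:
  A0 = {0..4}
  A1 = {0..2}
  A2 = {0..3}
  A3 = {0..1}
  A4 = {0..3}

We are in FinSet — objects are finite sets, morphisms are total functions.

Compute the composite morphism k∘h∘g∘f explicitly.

Answer: ⟨1; 1; 3; 1; 3⟩

Derivation:
  0 f=>0 g=>0 h=>0 k=>1
  1 f=>0 g=>0 h=>0 k=>1
  2 f=>1 g=>1 h=>1 k=>3
  3 f=>0 g=>0 h=>0 k=>1
  4 f=>1 g=>1 h=>1 k=>3
composite: ⟨1; 1; 3; 1; 3⟩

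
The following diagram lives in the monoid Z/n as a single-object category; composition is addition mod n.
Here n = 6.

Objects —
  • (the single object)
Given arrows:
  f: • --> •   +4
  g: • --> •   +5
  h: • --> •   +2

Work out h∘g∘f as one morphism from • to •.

Answer: +5

Work:
  0 +4≡4 +5≡3 +2≡5  (mod 6)
⟦path⟧: +5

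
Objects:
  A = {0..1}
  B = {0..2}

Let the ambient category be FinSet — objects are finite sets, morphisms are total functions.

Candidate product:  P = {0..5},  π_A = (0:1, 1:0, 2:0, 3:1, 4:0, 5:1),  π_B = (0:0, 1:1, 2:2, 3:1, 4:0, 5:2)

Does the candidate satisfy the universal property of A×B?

|A|·|B| = 2·3 = 6;  |P| = 6
Check the pairing map k ↦ (π_A(k), π_B(k)):
  0 : (1,0)
  1 : (0,1)
  2 : (0,2)
  3 : (1,1)
  4 : (0,0)
  5 : (1,2)
distinct pairs in image: 6 / 6 needed
  → bijection onto A×B; projections well-typed.

Answer: VALID PRODUCT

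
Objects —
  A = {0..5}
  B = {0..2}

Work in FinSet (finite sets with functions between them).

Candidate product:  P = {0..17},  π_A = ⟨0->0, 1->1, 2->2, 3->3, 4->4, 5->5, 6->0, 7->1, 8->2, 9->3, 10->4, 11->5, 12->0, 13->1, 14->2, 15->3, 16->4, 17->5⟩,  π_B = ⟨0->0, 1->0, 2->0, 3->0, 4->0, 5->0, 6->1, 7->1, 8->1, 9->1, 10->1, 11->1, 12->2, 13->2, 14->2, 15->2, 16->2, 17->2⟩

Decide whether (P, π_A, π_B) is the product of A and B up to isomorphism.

Answer: VALID PRODUCT

Work:
|A|·|B| = 6·3 = 18;  |P| = 18
Check the pairing map k ↦ (π_A(k), π_B(k)):
  0 -> (0,0)
  1 -> (1,0)
  2 -> (2,0)
  3 -> (3,0)
  4 -> (4,0)
  5 -> (5,0)
  6 -> (0,1)
  7 -> (1,1)
  8 -> (2,1)
  9 -> (3,1)
  10 -> (4,1)
  11 -> (5,1)
  12 -> (0,2)
  13 -> (1,2)
  14 -> (2,2)
  15 -> (3,2)
  16 -> (4,2)
  17 -> (5,2)
distinct pairs in image: 18 / 18 needed
  → bijection onto A×B; projections well-typed.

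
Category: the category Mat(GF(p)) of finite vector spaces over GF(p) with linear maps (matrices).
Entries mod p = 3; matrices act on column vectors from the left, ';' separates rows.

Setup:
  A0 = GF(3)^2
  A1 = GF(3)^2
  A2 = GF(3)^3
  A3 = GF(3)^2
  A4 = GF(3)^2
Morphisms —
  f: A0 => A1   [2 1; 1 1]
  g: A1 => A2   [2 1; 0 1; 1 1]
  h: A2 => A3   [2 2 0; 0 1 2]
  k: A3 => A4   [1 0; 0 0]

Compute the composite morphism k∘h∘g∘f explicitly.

Answer: [0 2; 0 0]

Work:
  e0=⟨1,0⟩ f=>⟨2,1⟩ g=>⟨2,1,0⟩ h=>⟨0,1⟩ k=>⟨0,0⟩
  e1=⟨0,1⟩ f=>⟨1,1⟩ g=>⟨0,1,2⟩ h=>⟨2,2⟩ k=>⟨2,0⟩
composite: [0 2; 0 0]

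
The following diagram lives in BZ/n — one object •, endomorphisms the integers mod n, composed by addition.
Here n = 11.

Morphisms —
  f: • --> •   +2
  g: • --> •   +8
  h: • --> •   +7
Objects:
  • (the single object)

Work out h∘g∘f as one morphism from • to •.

Answer: +6

Derivation:
  0 +2≡2 +8≡10 +7≡6  (mod 11)
composite: +6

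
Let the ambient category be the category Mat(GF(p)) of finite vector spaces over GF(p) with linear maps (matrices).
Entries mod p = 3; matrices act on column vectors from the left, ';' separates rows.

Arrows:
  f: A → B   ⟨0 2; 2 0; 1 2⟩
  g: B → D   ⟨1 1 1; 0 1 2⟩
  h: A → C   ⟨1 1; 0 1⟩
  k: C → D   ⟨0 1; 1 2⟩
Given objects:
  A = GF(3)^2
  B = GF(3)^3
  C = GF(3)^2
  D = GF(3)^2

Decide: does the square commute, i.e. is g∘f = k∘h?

Path 1 = f;g:
  e0=⟨1,0⟩ f→⟨0,2,1⟩ g→⟨0,1⟩
  e1=⟨0,1⟩ f→⟨2,0,2⟩ g→⟨1,1⟩
  ⟦path⟧₁ = ⟨0 1; 1 1⟩
Path 2 = h;k:
  e0=⟨1,0⟩ h→⟨1,0⟩ k→⟨0,1⟩
  e1=⟨0,1⟩ h→⟨1,1⟩ k→⟨1,0⟩
  ⟦path⟧₂ = ⟨0 1; 1 0⟩
Equal? differ; not commutative

Answer: DOES NOT COMMUTE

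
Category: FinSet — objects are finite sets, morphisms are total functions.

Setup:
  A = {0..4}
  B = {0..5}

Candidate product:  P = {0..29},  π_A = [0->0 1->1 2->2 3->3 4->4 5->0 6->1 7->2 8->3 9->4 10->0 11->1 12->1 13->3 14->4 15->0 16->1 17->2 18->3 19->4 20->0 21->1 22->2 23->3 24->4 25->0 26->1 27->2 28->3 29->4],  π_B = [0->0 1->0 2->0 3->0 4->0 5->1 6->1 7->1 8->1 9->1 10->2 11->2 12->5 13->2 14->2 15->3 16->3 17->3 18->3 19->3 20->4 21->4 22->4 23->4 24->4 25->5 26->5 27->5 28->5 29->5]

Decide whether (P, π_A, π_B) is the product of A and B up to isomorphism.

Answer: NOT A VALID PRODUCT — duplicate pair at indices 26,12

Trace:
|A|·|B| = 5·6 = 30;  |P| = 30
Check the pairing map k ↦ (π_A(k), π_B(k)):
  0 -> (0,0)
  1 -> (1,0)
  2 -> (2,0)
  3 -> (3,0)
  4 -> (4,0)
  5 -> (0,1)
  6 -> (1,1)
  7 -> (2,1)
  8 -> (3,1)
  9 -> (4,1)
  10 -> (0,2)
  11 -> (1,2)
  12 -> (1,5)
  13 -> (3,2)
  14 -> (4,2)
  15 -> (0,3)
  16 -> (1,3)
  17 -> (2,3)
  18 -> (3,3)
  19 -> (4,3)
  20 -> (0,4)
  21 -> (1,4)
  22 -> (2,4)
  23 -> (3,4)
  24 -> (4,4)
  25 -> (0,5)
  26 -> (1,5)  ✗ repeats pair of k=12
  27 -> (2,5)
  28 -> (3,5)
  29 -> (4,5)
distinct pairs in image: 29 / 30 needed
  → (1,5) hit at k=12 and k=26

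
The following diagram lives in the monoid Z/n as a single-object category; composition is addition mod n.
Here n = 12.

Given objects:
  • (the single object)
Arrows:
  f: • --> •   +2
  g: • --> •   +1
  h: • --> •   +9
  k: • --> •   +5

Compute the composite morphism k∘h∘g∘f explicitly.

  0 +2≡2 +1≡3 +9≡0 +5≡5  (mod 12)
result: +5

Answer: +5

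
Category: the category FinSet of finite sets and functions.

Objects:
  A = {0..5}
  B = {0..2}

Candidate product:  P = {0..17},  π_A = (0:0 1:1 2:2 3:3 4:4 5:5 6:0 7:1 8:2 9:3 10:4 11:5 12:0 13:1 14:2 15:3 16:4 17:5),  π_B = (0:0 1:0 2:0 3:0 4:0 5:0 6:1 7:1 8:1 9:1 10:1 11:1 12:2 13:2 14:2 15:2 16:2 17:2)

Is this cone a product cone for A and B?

|A|·|B| = 6·3 = 18;  |P| = 18
Check the pairing map k ↦ (π_A(k), π_B(k)):
  0 : (0,0)
  1 : (1,0)
  2 : (2,0)
  3 : (3,0)
  4 : (4,0)
  5 : (5,0)
  6 : (0,1)
  7 : (1,1)
  8 : (2,1)
  9 : (3,1)
  10 : (4,1)
  11 : (5,1)
  12 : (0,2)
  13 : (1,2)
  14 : (2,2)
  15 : (3,2)
  16 : (4,2)
  17 : (5,2)
distinct pairs in image: 18 / 18 needed
  → bijection onto A×B; projections well-typed.

Answer: VALID PRODUCT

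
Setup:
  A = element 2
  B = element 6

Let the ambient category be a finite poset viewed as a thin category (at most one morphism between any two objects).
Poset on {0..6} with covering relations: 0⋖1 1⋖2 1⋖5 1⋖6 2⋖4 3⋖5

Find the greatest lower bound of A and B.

Common predecessors of 2,6: {0,1}
  0 ≤ 1
  1 ≤ 1
glb = 1

Answer: A∧B = 1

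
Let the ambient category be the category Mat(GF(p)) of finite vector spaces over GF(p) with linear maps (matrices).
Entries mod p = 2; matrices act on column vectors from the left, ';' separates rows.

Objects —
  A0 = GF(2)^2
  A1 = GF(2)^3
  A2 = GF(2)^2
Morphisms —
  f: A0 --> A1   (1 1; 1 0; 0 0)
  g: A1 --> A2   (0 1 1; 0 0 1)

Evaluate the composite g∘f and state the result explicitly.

Answer: (1 0; 0 0)

Work:
  e0=(1,0) f-->(1,1,0) g-->(1,0)
  e1=(0,1) f-->(1,0,0) g-->(0,0)
composite: (1 0; 0 0)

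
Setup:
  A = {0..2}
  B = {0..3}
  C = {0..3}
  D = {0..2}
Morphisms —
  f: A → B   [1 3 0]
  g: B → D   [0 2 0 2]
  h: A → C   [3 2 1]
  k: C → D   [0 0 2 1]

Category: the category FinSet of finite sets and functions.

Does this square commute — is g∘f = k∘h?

1) trace f;g:
  0 f→1 g→2
  1 f→3 g→2
  2 f→0 g→0
  ⟦path⟧₁ = [2 2 0]
2) trace h;k:
  0 h→3 k→1
  1 h→2 k→2
  2 h→1 k→0
  ⟦path⟧₂ = [1 2 0]
Equal? distinct morphisms ✗

Answer: DOES NOT COMMUTE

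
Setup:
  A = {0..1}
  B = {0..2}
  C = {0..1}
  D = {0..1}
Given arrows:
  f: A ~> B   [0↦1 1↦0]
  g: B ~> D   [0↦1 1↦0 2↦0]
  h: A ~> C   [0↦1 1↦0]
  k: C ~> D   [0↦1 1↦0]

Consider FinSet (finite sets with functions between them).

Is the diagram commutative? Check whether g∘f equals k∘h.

Along f;g (path 1):
  0 f~>1 g~>0
  1 f~>0 g~>1
  composite₁ = [0↦0 1↦1]
Along h;k (path 2):
  0 h~>1 k~>0
  1 h~>0 k~>1
  composite₂ = [0↦0 1↦1]
Equal? YES — commutes

Answer: COMMUTES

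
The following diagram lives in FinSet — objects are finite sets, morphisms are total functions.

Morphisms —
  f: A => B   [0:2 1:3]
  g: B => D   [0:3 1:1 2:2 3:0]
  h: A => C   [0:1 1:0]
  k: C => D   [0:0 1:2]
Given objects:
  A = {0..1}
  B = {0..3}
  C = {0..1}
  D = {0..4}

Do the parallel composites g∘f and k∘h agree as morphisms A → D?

Answer: COMMUTES

Work:
1) trace f;g:
  0 f=>2 g=>2
  1 f=>3 g=>0
  composite₁ = [0:2 1:0]
2) trace h;k:
  0 h=>1 k=>2
  1 h=>0 k=>0
  composite₂ = [0:2 1:0]
Equal? equal; square commutes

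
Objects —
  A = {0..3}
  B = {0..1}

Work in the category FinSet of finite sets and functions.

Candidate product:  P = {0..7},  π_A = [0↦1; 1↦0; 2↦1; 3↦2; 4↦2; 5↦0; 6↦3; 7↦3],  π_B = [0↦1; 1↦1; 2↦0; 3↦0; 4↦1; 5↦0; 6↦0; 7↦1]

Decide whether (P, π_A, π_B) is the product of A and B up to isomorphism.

Answer: VALID PRODUCT

Work:
|A|·|B| = 4·2 = 8;  |P| = 8
Check the pairing map k ↦ (π_A(k), π_B(k)):
  0 ↦ (1,1)
  1 ↦ (0,1)
  2 ↦ (1,0)
  3 ↦ (2,0)
  4 ↦ (2,1)
  5 ↦ (0,0)
  6 ↦ (3,0)
  7 ↦ (3,1)
distinct pairs in image: 8 / 8 needed
  → bijection onto A×B; projections well-typed.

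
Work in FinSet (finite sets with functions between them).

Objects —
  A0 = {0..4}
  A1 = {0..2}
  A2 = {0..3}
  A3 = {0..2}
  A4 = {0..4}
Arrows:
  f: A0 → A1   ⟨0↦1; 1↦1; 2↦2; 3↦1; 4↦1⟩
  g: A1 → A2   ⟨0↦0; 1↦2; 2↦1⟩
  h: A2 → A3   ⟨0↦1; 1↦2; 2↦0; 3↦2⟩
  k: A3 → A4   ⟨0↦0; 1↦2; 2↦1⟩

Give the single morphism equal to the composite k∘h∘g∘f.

  0 f→1 g→2 h→0 k→0
  1 f→1 g→2 h→0 k→0
  2 f→2 g→1 h→2 k→1
  3 f→1 g→2 h→0 k→0
  4 f→1 g→2 h→0 k→0
result: ⟨0↦0; 1↦0; 2↦1; 3↦0; 4↦0⟩

Answer: ⟨0↦0; 1↦0; 2↦1; 3↦0; 4↦0⟩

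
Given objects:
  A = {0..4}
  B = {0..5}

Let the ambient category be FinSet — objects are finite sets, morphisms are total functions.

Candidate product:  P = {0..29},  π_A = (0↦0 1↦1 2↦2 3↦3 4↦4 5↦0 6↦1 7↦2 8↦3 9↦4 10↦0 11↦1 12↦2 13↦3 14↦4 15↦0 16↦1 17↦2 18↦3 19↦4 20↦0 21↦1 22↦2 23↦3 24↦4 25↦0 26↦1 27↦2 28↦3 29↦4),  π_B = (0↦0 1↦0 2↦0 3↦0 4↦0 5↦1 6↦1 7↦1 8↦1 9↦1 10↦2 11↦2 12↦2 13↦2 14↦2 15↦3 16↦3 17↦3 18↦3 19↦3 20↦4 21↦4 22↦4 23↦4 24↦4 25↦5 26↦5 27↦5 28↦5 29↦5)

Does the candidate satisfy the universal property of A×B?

Answer: VALID PRODUCT

Work:
|A|·|B| = 5·6 = 30;  |P| = 30
Check the pairing map k ↦ (π_A(k), π_B(k)):
  0 ↦ (0,0)
  1 ↦ (1,0)
  2 ↦ (2,0)
  3 ↦ (3,0)
  4 ↦ (4,0)
  5 ↦ (0,1)
  6 ↦ (1,1)
  7 ↦ (2,1)
  8 ↦ (3,1)
  9 ↦ (4,1)
  10 ↦ (0,2)
  11 ↦ (1,2)
  12 ↦ (2,2)
  13 ↦ (3,2)
  14 ↦ (4,2)
  15 ↦ (0,3)
  16 ↦ (1,3)
  17 ↦ (2,3)
  18 ↦ (3,3)
  19 ↦ (4,3)
  20 ↦ (0,4)
  21 ↦ (1,4)
  22 ↦ (2,4)
  23 ↦ (3,4)
  24 ↦ (4,4)
  25 ↦ (0,5)
  26 ↦ (1,5)
  27 ↦ (2,5)
  28 ↦ (3,5)
  29 ↦ (4,5)
distinct pairs in image: 30 / 30 needed
  → bijection onto A×B; projections well-typed.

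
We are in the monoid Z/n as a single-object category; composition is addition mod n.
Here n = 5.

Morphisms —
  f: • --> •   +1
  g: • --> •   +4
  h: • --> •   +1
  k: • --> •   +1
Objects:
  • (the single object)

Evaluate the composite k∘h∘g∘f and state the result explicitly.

  0 +1≡1 +4≡0 +1≡1 +1≡2  (mod 5)
composite: +2

Answer: +2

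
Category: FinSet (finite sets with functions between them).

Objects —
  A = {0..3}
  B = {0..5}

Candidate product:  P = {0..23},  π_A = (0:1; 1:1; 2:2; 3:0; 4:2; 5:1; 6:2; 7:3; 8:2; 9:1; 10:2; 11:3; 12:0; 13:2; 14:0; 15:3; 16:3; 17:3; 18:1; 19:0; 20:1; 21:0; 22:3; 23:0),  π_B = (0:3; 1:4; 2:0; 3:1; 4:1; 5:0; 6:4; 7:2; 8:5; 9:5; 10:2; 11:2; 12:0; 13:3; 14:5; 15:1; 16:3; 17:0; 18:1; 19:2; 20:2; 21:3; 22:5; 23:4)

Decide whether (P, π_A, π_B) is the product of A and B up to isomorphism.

Answer: NOT A VALID PRODUCT — duplicate pair at indices 7,11

Trace:
|A|·|B| = 4·6 = 24;  |P| = 24
Check the pairing map k ↦ (π_A(k), π_B(k)):
  0 : (1,3)
  1 : (1,4)
  2 : (2,0)
  3 : (0,1)
  4 : (2,1)
  5 : (1,0)
  6 : (2,4)
  7 : (3,2)
  8 : (2,5)
  9 : (1,5)
  10 : (2,2)
  11 : (3,2)  ✗ repeats pair of k=7
  12 : (0,0)
  13 : (2,3)
  14 : (0,5)
  15 : (3,1)
  16 : (3,3)
  17 : (3,0)
  18 : (1,1)
  19 : (0,2)
  20 : (1,2)
  21 : (0,3)
  22 : (3,5)
  23 : (0,4)
distinct pairs in image: 23 / 24 needed
  → (3,2) hit at k=7 and k=11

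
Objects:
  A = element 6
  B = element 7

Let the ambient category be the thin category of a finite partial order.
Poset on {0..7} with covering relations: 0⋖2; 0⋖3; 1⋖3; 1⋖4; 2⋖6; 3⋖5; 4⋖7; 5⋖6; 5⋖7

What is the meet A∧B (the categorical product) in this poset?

Answer: A∧B = 5

Trace:
Common predecessors of 6,7: {0,1,3,5}
  0 ≤ 5
  1 ≤ 5
  3 ≤ 5
  5 ≤ 5
glb = 5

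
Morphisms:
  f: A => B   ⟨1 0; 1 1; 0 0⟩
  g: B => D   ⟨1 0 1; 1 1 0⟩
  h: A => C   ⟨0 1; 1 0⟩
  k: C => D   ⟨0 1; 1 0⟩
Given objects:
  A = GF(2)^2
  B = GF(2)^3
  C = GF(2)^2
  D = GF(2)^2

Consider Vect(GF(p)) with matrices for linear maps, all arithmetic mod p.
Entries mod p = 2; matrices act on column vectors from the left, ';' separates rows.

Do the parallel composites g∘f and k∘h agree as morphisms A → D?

Answer: COMMUTES

Trace:
1) trace f;g:
  e0=(1,0) f=>(1,1,0) g=>(1,0)
  e1=(0,1) f=>(0,1,0) g=>(0,1)
  composite₁ = ⟨1 0; 0 1⟩
2) trace h;k:
  e0=(1,0) h=>(0,1) k=>(1,0)
  e1=(0,1) h=>(1,0) k=>(0,1)
  composite₂ = ⟨1 0; 0 1⟩
Equal? YES — commutes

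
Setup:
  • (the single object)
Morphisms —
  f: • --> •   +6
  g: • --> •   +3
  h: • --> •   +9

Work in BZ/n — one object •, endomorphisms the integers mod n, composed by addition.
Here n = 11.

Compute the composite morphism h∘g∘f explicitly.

  0 +6≡6 +3≡9 +9≡7  (mod 11)
⟦path⟧: +7

Answer: +7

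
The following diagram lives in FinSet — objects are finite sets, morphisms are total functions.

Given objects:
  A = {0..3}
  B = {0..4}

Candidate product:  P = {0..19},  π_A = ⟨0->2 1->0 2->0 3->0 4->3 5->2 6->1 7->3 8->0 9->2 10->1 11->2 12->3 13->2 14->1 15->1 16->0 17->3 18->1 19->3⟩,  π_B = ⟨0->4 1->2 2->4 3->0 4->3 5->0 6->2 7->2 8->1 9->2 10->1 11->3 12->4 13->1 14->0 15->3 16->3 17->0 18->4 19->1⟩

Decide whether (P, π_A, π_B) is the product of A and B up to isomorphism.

Answer: VALID PRODUCT

Work:
|A|·|B| = 4·5 = 20;  |P| = 20
Check the pairing map k ↦ (π_A(k), π_B(k)):
  0 -> (2,4)
  1 -> (0,2)
  2 -> (0,4)
  3 -> (0,0)
  4 -> (3,3)
  5 -> (2,0)
  6 -> (1,2)
  7 -> (3,2)
  8 -> (0,1)
  9 -> (2,2)
  10 -> (1,1)
  11 -> (2,3)
  12 -> (3,4)
  13 -> (2,1)
  14 -> (1,0)
  15 -> (1,3)
  16 -> (0,3)
  17 -> (3,0)
  18 -> (1,4)
  19 -> (3,1)
distinct pairs in image: 20 / 20 needed
  → bijection onto A×B; projections well-typed.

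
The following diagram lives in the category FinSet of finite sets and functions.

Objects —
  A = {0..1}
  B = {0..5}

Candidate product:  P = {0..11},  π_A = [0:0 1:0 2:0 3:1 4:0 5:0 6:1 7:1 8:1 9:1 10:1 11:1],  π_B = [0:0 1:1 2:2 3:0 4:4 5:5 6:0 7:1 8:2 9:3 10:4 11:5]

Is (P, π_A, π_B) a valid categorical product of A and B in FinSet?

|A|·|B| = 2·6 = 12;  |P| = 12
Check the pairing map k ↦ (π_A(k), π_B(k)):
  0 : (0,0)
  1 : (0,1)
  2 : (0,2)
  3 : (1,0)
  4 : (0,4)
  5 : (0,5)
  6 : (1,0)  ✗ repeats pair of k=3
  7 : (1,1)
  8 : (1,2)
  9 : (1,3)
  10 : (1,4)
  11 : (1,5)
distinct pairs in image: 11 / 12 needed
  → (1,0) hit at k=3 and k=6

Answer: NOT A VALID PRODUCT — duplicate pair at indices 6,3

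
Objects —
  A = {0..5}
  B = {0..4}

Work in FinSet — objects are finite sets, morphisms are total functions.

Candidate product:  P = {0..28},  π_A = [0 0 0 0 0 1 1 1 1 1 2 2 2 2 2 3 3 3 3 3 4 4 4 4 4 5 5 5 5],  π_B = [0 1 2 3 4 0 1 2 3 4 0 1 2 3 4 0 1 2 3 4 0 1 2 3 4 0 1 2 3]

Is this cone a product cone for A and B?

Answer: NOT A VALID PRODUCT — |P|=29 ≠ |A|·|B|=30

Trace:
|A|·|B| = 6·5 = 30;  |P| = 29
  → cardinalities differ; no bijection possible.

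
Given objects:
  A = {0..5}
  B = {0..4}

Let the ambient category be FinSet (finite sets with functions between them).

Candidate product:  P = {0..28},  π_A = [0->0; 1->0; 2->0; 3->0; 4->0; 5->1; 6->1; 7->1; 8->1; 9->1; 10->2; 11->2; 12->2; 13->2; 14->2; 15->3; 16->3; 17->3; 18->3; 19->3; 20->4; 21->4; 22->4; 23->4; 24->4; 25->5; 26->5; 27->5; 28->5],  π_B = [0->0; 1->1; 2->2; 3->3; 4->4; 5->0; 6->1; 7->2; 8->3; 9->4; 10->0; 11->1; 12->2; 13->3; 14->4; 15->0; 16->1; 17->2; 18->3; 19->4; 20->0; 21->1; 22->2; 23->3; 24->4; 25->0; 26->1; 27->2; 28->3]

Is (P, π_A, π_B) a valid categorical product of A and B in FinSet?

|A|·|B| = 6·5 = 30;  |P| = 29
  → cardinalities differ; no bijection possible.

Answer: NOT A VALID PRODUCT — |P|=29 ≠ |A|·|B|=30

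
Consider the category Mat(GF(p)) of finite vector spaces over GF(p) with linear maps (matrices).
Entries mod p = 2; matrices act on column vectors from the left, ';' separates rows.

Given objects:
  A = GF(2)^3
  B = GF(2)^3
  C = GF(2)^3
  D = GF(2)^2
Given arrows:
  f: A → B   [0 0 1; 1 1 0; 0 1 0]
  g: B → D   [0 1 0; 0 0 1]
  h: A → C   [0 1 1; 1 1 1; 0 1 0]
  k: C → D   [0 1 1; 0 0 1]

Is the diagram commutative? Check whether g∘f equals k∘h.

Answer: DOES NOT COMMUTE

Work:
1) trace f;g:
  e0=[1,0,0] f→[0,1,0] g→[1,0]
  e1=[0,1,0] f→[0,1,1] g→[1,1]
  e2=[0,0,1] f→[1,0,0] g→[0,0]
  result₁ = [1 1 0; 0 1 0]
2) trace h;k:
  e0=[1,0,0] h→[0,1,0] k→[1,0]
  e1=[0,1,0] h→[1,1,1] k→[0,1]
  e2=[0,0,1] h→[1,1,0] k→[1,0]
  result₂ = [1 0 1; 0 1 0]
Equal? differ; not commutative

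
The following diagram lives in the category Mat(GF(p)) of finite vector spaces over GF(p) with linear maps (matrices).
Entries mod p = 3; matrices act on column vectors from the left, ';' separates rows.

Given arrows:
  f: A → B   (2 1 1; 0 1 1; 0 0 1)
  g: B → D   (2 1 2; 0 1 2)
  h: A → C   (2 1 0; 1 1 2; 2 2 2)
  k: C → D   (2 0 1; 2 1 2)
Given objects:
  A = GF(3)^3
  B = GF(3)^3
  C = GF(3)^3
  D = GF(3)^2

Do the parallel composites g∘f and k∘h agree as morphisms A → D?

Answer: DOES NOT COMMUTE

Trace:
Along f;g (path 1):
  e0=[1,0,0] f→[2,0,0] g→[1,0]
  e1=[0,1,0] f→[1,1,0] g→[0,1]
  e2=[0,0,1] f→[1,1,1] g→[2,0]
  ⟦path⟧₁ = (1 0 2; 0 1 0)
Along h;k (path 2):
  e0=[1,0,0] h→[2,1,2] k→[0,0]
  e1=[0,1,0] h→[1,1,2] k→[1,1]
  e2=[0,0,1] h→[0,2,2] k→[2,0]
  ⟦path⟧₂ = (0 1 2; 0 1 0)
Equal? distinct morphisms ✗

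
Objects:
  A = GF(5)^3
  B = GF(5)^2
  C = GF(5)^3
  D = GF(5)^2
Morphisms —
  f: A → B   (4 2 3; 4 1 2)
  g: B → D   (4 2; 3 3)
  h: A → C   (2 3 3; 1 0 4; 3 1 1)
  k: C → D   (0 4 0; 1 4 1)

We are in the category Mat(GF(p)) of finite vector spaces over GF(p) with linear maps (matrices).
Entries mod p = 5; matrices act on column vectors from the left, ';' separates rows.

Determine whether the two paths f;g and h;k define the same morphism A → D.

Along f;g (path 1):
  e0=(1,0,0) f→(4,4) g→(4,4)
  e1=(0,1,0) f→(2,1) g→(0,4)
  e2=(0,0,1) f→(3,2) g→(1,0)
  ⟦path⟧₁ = (4 0 1; 4 4 0)
Along h;k (path 2):
  e0=(1,0,0) h→(2,1,3) k→(4,4)
  e1=(0,1,0) h→(3,0,1) k→(0,4)
  e2=(0,0,1) h→(3,4,1) k→(1,0)
  ⟦path⟧₂ = (4 0 1; 4 4 0)
Equal? equal; square commutes

Answer: COMMUTES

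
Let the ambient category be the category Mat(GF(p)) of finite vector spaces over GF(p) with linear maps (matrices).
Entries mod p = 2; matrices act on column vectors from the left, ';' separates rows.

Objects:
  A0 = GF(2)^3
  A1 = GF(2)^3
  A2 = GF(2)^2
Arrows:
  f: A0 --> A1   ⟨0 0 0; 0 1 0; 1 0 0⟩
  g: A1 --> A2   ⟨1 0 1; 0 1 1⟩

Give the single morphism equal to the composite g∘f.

Answer: ⟨1 0 0; 1 1 0⟩

Trace:
  e0=⟨1,0,0⟩ f-->⟨0,0,1⟩ g-->⟨1,1⟩
  e1=⟨0,1,0⟩ f-->⟨0,1,0⟩ g-->⟨0,1⟩
  e2=⟨0,0,1⟩ f-->⟨0,0,0⟩ g-->⟨0,0⟩
composite: ⟨1 0 0; 1 1 0⟩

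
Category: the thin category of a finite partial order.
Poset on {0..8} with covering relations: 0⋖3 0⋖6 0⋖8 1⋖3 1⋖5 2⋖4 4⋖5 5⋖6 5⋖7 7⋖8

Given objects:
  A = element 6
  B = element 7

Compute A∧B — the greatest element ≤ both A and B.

Answer: A∧B = 5

Derivation:
Common predecessors of 6,7: {1,2,4,5}
  1 <= 5
  2 <= 5
  4 <= 5
  5 <= 5
glb = 5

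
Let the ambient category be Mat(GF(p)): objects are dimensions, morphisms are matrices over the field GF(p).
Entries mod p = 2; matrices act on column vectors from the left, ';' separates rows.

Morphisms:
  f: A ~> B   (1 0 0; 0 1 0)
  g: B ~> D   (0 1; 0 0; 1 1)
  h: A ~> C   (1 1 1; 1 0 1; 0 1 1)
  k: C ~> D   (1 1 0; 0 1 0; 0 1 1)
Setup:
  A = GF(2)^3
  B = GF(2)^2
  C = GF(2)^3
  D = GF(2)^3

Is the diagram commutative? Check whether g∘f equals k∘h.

Along f;g (path 1):
  e0=⟨1,0,0⟩ f~>⟨1,0⟩ g~>⟨0,0,1⟩
  e1=⟨0,1,0⟩ f~>⟨0,1⟩ g~>⟨1,0,1⟩
  e2=⟨0,0,1⟩ f~>⟨0,0⟩ g~>⟨0,0,0⟩
  composite₁ = (0 1 0; 0 0 0; 1 1 0)
Along h;k (path 2):
  e0=⟨1,0,0⟩ h~>⟨1,1,0⟩ k~>⟨0,1,1⟩
  e1=⟨0,1,0⟩ h~>⟨1,0,1⟩ k~>⟨1,0,1⟩
  e2=⟨0,0,1⟩ h~>⟨1,1,1⟩ k~>⟨0,1,0⟩
  composite₂ = (0 1 0; 1 0 1; 1 1 0)
Equal? differ; not commutative

Answer: DOES NOT COMMUTE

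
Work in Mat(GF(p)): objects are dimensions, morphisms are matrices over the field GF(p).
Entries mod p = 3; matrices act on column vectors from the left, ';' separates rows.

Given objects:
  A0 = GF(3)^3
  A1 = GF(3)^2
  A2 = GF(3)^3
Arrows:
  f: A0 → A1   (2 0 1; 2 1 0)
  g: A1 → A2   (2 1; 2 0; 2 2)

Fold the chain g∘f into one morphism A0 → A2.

Answer: (0 1 2; 1 0 2; 2 2 2)

Work:
  e0=[1,0,0] f→[2,2] g→[0,1,2]
  e1=[0,1,0] f→[0,1] g→[1,0,2]
  e2=[0,0,1] f→[1,0] g→[2,2,2]
result: (0 1 2; 1 0 2; 2 2 2)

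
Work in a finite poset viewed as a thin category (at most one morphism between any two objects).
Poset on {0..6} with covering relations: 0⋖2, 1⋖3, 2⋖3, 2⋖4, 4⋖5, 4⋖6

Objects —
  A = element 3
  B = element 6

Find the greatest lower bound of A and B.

Answer: A∧B = 2

Trace:
{x : x≤A ∧ x≤B} = {0,2}  (A=3, B=6)
  0 ≤ 2
  2 ≤ 2
glb = 2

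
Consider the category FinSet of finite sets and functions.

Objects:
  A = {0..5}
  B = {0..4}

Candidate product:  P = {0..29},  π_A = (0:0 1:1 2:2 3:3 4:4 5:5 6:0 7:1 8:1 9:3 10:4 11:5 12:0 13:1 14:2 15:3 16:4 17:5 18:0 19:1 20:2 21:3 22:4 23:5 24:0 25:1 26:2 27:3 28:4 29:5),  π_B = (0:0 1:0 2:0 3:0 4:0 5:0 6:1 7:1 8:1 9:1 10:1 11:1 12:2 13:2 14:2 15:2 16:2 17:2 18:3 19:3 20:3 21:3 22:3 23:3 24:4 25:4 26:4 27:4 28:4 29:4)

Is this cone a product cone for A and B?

Answer: NOT A VALID PRODUCT — duplicate pair at indices 7,8

Trace:
|A|·|B| = 6·5 = 30;  |P| = 30
Check the pairing map k ↦ (π_A(k), π_B(k)):
  0 : (0,0)
  1 : (1,0)
  2 : (2,0)
  3 : (3,0)
  4 : (4,0)
  5 : (5,0)
  6 : (0,1)
  7 : (1,1)
  8 : (1,1)  ✗ repeats pair of k=7
  9 : (3,1)
  10 : (4,1)
  11 : (5,1)
  12 : (0,2)
  13 : (1,2)
  14 : (2,2)
  15 : (3,2)
  16 : (4,2)
  17 : (5,2)
  18 : (0,3)
  19 : (1,3)
  20 : (2,3)
  21 : (3,3)
  22 : (4,3)
  23 : (5,3)
  24 : (0,4)
  25 : (1,4)
  26 : (2,4)
  27 : (3,4)
  28 : (4,4)
  29 : (5,4)
distinct pairs in image: 29 / 30 needed
  → (1,1) hit at k=7 and k=8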